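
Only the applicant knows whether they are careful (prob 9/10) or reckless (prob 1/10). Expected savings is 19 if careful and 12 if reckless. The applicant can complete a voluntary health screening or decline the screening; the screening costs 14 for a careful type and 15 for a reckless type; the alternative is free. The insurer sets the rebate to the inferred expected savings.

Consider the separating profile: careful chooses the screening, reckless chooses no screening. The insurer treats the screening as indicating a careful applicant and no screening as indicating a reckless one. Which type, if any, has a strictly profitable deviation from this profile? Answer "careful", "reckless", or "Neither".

careful

The screening pays 19; no screening pays 12.
careful: assigned the screening, nets 19 − 14 = 5; deviating to no screening nets 12.
reckless: assigned no screening, nets 12; deviating to the screening nets 19 − 15 = 4.
The careful type gains 7 by deviating.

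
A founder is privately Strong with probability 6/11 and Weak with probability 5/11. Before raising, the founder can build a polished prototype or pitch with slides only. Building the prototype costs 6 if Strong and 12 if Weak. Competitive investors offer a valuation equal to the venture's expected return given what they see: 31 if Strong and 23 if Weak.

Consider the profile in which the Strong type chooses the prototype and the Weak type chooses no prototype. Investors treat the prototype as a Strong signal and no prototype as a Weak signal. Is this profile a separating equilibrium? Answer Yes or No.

Under these beliefs, the prototype earns valuation 31 and no prototype earns valuation 23.
Strong: the prototype nets 31 − 6 = 25; no prototype nets 23. Strong prefers the prototype.
Weak: the prototype nets 31 − 12 = 19; no prototype nets 23. Weak prefers no prototype.
Neither type deviates, so the separating profile is an equilibrium.

Yes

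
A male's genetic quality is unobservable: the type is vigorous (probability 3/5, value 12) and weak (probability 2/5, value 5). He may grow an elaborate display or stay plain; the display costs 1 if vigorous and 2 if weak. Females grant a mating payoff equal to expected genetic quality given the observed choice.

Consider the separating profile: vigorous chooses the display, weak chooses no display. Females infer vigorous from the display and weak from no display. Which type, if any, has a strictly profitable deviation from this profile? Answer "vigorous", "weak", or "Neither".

weak

The display pays 12; no display pays 5.
vigorous: assigned the display, nets 12 − 1 = 11; deviating to no display nets 5.
weak: assigned no display, nets 5; deviating to the display nets 12 − 2 = 10.
The weak type gains 5 by deviating.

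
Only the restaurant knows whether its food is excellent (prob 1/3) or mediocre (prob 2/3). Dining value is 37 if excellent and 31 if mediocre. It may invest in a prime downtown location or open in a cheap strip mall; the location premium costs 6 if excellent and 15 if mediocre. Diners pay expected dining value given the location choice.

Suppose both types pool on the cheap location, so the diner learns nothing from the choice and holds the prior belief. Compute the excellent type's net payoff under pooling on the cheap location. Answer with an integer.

Pooled price premium = 1/3·37 + 2/3·31 = 33.
excellent pays no cost for the cheap location, so net payoff = 33.

33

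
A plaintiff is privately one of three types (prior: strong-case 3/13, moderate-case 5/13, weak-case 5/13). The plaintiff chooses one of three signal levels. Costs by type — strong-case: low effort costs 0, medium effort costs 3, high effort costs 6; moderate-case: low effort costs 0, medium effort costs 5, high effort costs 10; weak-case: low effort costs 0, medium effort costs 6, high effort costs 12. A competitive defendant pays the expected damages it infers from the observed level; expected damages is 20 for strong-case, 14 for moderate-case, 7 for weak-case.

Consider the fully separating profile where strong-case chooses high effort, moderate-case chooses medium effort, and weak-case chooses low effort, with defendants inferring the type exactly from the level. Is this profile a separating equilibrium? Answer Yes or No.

No

Separating settlements: high effort → 20, medium effort → 14, low effort → 7.
strong-case (assigned high effort): low effort: 7 − 0 = 7; medium effort: 14 − 3 = 11; high effort: 20 − 6 = 14. strong-case stays.
moderate-case (assigned medium effort): low effort: 7 − 0 = 7; medium effort: 14 − 5 = 9; high effort: 20 − 10 = 10. moderate-case prefers high effort.
weak-case (assigned low effort): low effort: 7 − 0 = 7; medium effort: 14 − 6 = 8; high effort: 20 − 12 = 8. weak-case prefers medium effort.
At least one type deviates; the separating profile fails.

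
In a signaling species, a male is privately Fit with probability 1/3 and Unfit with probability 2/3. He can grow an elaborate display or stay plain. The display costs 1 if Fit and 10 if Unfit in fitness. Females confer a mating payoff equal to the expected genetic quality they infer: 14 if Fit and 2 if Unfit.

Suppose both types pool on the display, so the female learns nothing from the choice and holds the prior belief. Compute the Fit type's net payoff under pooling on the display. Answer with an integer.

Pooled mating payoff = 1/3·14 + 2/3·2 = 6.
Fit pays cost 1 for the display, so net payoff = 6 − 1 = 5.

5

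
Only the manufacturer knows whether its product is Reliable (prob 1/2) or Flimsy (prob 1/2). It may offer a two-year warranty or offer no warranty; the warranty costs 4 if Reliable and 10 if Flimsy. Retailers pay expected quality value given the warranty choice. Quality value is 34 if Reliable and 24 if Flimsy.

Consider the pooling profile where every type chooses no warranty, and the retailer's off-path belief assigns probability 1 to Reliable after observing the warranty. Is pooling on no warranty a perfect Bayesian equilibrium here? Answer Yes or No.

No

On path, the retailer holds the prior and pays 1/2·34 + 1/2·24 = 29. Off path (the warranty), believing Reliable, it pays 34.
Reliable: no warranty nets 29; the warranty nets 34 − 4 = 30. Reliable would deviate.
Flimsy: no warranty nets 29; the warranty nets 34 − 10 = 24. Flimsy stays.
A type deviates, so pooling fails.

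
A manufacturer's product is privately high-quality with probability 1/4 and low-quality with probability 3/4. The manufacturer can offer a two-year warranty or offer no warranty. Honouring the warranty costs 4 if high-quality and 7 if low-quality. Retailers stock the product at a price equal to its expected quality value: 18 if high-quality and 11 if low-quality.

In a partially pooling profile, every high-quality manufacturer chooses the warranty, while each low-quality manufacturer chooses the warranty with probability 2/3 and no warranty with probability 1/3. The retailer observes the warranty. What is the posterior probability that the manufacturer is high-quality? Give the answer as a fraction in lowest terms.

1/3

P(the warranty) = (1/4)·1 + (3/4)·(2/3) = 3/4.
By Bayes' rule, P(high-quality | the warranty) = (1/4) / (3/4) = 1/3.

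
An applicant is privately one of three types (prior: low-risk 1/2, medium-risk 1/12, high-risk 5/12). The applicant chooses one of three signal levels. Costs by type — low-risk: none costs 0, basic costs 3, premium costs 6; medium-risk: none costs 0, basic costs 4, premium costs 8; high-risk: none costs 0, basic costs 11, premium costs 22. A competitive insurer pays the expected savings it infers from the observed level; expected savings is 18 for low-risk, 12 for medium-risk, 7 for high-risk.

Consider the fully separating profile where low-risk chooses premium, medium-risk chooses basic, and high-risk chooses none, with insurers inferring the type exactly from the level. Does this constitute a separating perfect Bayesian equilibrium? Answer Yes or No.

No

Separating rebates: premium → 18, basic → 12, none → 7.
low-risk (assigned premium): none: 7 − 0 = 7; basic: 12 − 3 = 9; premium: 18 − 6 = 12. low-risk stays.
medium-risk (assigned basic): none: 7 − 0 = 7; basic: 12 − 4 = 8; premium: 18 − 8 = 10. medium-risk prefers premium.
high-risk (assigned none): none: 7 − 0 = 7; basic: 12 − 11 = 1; premium: 18 − 22 = -4. high-risk stays.
At least one type deviates; the separating profile fails.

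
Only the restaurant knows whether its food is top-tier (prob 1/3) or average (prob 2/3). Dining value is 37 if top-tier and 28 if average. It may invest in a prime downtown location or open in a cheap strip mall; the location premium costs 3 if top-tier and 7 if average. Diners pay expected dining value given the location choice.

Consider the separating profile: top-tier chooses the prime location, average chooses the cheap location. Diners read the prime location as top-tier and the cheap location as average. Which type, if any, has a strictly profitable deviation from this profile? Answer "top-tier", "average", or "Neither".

average

The prime location pays 37; the cheap location pays 28.
top-tier: assigned the prime location, nets 37 − 3 = 34; deviating to the cheap location nets 28.
average: assigned the cheap location, nets 28; deviating to the prime location nets 37 − 7 = 30.
The average type gains 2 by deviating.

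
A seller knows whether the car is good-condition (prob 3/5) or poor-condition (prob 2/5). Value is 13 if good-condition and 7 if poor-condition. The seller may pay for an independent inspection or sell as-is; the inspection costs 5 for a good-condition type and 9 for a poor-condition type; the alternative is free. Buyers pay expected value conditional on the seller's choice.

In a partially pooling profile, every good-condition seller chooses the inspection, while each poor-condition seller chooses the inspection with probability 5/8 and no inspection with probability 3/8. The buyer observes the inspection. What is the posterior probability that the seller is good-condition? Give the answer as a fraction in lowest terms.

P(the inspection) = (3/5)·1 + (2/5)·(5/8) = 17/20.
By Bayes' rule, P(good-condition | the inspection) = (3/5) / (17/20) = 12/17.

12/17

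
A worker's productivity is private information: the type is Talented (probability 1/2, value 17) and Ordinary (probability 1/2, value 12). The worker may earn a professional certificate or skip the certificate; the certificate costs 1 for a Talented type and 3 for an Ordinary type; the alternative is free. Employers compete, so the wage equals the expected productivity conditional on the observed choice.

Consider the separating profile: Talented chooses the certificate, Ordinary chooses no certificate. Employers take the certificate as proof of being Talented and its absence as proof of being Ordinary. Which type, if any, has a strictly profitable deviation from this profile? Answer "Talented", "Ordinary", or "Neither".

Ordinary

The certificate pays 17; no certificate pays 12.
Talented: assigned the certificate, nets 17 − 1 = 16; deviating to no certificate nets 12.
Ordinary: assigned no certificate, nets 12; deviating to the certificate nets 17 − 3 = 14.
The Ordinary type gains 2 by deviating.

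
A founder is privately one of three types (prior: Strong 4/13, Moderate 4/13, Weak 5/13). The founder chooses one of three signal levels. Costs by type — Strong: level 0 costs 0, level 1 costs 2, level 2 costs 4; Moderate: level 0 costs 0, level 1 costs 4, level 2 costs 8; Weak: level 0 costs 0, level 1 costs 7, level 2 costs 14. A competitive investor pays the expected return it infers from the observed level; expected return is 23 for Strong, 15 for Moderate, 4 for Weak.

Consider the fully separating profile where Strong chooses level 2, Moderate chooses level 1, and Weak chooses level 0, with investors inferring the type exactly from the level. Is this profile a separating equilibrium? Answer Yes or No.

No

Separating valuations: level 2 → 23, level 1 → 15, level 0 → 4.
Strong (assigned level 2): level 0: 4 − 0 = 4; level 1: 15 − 2 = 13; level 2: 23 − 4 = 19. Strong stays.
Moderate (assigned level 1): level 0: 4 − 0 = 4; level 1: 15 − 4 = 11; level 2: 23 − 8 = 15. Moderate prefers level 2.
Weak (assigned level 0): level 0: 4 − 0 = 4; level 1: 15 − 7 = 8; level 2: 23 − 14 = 9. Weak prefers level 2.
At least one type deviates; the separating profile fails.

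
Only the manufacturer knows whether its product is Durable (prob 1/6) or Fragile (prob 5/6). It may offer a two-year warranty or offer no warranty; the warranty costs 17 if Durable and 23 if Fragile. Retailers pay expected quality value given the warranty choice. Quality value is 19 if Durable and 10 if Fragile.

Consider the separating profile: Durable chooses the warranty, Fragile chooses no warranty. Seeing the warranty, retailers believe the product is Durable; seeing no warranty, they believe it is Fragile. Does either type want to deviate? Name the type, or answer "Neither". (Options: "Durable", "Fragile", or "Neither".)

The warranty pays 19; no warranty pays 10.
Durable: assigned the warranty, nets 19 − 17 = 2; deviating to no warranty nets 10.
Fragile: assigned no warranty, nets 10; deviating to the warranty nets 19 − 23 = -4.
The Durable type gains 8 by deviating.

Durable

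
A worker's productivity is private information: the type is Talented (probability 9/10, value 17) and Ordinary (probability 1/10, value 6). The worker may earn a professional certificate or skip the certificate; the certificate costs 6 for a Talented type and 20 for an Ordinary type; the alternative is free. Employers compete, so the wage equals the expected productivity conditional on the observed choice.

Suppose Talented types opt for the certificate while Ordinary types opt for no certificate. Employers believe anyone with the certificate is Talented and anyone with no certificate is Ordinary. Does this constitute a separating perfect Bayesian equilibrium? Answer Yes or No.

Yes

Under these beliefs, the certificate earns wage 17 and no certificate earns wage 6.
Talented: the certificate nets 17 − 6 = 11; no certificate nets 6. Talented prefers the certificate.
Ordinary: the certificate nets 17 − 20 = -3; no certificate nets 6. Ordinary prefers no certificate.
Neither type deviates, so the separating profile is an equilibrium.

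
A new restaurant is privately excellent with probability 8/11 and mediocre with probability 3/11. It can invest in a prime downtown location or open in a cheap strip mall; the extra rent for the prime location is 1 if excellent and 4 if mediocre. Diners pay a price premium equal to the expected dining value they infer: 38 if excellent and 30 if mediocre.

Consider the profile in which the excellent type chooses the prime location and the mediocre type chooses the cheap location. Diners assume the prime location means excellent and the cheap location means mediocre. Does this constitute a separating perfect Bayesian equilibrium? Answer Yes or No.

Under these beliefs, the prime location earns price premium 38 and the cheap location earns price premium 30.
excellent: the prime location nets 38 − 1 = 37; the cheap location nets 30. excellent prefers the prime location.
mediocre: the prime location nets 38 − 4 = 34; the cheap location nets 30. mediocre would deviate to the prime location.
mediocre has a profitable deviation, so the profile is not an equilibrium.

No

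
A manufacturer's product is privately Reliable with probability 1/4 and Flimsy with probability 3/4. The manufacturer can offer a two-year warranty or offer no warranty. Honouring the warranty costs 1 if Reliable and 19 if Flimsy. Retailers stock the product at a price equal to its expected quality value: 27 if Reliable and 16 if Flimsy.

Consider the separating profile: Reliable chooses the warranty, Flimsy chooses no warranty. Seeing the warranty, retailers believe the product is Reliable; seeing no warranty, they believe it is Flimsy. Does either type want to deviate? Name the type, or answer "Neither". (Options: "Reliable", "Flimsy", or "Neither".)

Neither

The warranty pays 27; no warranty pays 16.
Reliable: assigned the warranty, nets 27 − 1 = 26; deviating to no warranty nets 16.
Flimsy: assigned no warranty, nets 16; deviating to the warranty nets 27 − 19 = 8.
Both types strictly prefer their assigned action; no profitable deviation.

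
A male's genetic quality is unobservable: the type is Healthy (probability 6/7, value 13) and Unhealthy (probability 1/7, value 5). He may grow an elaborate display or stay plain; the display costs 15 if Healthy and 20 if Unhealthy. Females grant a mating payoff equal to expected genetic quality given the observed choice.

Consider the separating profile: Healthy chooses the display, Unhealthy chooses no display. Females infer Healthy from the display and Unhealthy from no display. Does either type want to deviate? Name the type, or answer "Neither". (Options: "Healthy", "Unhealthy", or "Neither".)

Healthy

The display pays 13; no display pays 5.
Healthy: assigned the display, nets 13 − 15 = -2; deviating to no display nets 5.
Unhealthy: assigned no display, nets 5; deviating to the display nets 13 − 20 = -7.
The Healthy type gains 7 by deviating.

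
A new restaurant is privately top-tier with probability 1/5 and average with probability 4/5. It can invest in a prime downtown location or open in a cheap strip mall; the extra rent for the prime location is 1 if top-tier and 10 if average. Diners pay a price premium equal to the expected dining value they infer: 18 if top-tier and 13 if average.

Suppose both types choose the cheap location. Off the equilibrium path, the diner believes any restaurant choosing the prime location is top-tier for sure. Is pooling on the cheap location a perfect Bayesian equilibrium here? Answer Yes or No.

No

On path, the diner holds the prior and pays 1/5·18 + 4/5·13 = 14. Off path (the prime location), believing top-tier, it pays 18.
top-tier: the cheap location nets 14; the prime location nets 18 − 1 = 17. top-tier would deviate.
average: the cheap location nets 14; the prime location nets 18 − 10 = 8. average stays.
A type deviates, so pooling fails.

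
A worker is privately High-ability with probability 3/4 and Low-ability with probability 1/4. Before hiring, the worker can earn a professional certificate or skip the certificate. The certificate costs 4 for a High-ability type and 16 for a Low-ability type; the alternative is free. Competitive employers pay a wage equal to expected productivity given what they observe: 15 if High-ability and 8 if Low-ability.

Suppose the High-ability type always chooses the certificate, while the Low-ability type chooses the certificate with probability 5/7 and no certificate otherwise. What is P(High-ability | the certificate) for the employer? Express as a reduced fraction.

21/26

P(the certificate) = (3/4)·1 + (1/4)·(5/7) = 13/14.
By Bayes' rule, P(High-ability | the certificate) = (3/4) / (13/14) = 21/26.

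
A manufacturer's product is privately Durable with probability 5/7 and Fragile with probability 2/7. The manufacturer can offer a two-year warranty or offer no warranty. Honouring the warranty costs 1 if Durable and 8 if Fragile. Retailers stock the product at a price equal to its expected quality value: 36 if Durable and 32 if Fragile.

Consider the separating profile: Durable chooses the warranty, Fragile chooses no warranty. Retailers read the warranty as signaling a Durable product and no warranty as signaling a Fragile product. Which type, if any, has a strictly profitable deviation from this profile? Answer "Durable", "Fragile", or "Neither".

The warranty pays 36; no warranty pays 32.
Durable: assigned the warranty, nets 36 − 1 = 35; deviating to no warranty nets 32.
Fragile: assigned no warranty, nets 32; deviating to the warranty nets 36 − 8 = 28.
Both types strictly prefer their assigned action; no profitable deviation.

Neither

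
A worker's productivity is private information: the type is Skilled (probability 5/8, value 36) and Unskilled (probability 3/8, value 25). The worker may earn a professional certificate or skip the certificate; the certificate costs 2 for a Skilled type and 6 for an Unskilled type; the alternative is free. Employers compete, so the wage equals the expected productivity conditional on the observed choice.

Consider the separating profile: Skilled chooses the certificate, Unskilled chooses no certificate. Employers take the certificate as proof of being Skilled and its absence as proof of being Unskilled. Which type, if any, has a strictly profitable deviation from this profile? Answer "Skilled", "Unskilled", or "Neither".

Unskilled

The certificate pays 36; no certificate pays 25.
Skilled: assigned the certificate, nets 36 − 2 = 34; deviating to no certificate nets 25.
Unskilled: assigned no certificate, nets 25; deviating to the certificate nets 36 − 6 = 30.
The Unskilled type gains 5 by deviating.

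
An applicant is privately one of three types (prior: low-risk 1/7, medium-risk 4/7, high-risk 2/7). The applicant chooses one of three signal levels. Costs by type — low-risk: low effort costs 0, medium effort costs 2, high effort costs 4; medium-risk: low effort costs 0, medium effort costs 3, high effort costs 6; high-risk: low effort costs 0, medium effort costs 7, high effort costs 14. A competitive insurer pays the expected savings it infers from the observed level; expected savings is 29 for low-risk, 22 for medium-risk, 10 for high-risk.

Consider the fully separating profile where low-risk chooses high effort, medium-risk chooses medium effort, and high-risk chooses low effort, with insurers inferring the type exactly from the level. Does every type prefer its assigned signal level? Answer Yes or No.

No

Separating rebates: high effort → 29, medium effort → 22, low effort → 10.
low-risk (assigned high effort): low effort: 10 − 0 = 10; medium effort: 22 − 2 = 20; high effort: 29 − 4 = 25. low-risk stays.
medium-risk (assigned medium effort): low effort: 10 − 0 = 10; medium effort: 22 − 3 = 19; high effort: 29 − 6 = 23. medium-risk prefers high effort.
high-risk (assigned low effort): low effort: 10 − 0 = 10; medium effort: 22 − 7 = 15; high effort: 29 − 14 = 15. high-risk prefers medium effort.
At least one type deviates; the separating profile fails.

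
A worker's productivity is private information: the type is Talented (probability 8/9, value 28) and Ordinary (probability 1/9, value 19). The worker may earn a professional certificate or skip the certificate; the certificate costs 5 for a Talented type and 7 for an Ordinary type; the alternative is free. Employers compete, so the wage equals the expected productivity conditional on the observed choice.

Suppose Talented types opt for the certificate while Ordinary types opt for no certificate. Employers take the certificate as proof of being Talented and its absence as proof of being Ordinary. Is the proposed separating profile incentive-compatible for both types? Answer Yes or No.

No

Under these beliefs, the certificate earns wage 28 and no certificate earns wage 19.
Talented: the certificate nets 28 − 5 = 23; no certificate nets 19. Talented prefers the certificate.
Ordinary: the certificate nets 28 − 7 = 21; no certificate nets 19. Ordinary would deviate to the certificate.
Ordinary has a profitable deviation, so the profile is not an equilibrium.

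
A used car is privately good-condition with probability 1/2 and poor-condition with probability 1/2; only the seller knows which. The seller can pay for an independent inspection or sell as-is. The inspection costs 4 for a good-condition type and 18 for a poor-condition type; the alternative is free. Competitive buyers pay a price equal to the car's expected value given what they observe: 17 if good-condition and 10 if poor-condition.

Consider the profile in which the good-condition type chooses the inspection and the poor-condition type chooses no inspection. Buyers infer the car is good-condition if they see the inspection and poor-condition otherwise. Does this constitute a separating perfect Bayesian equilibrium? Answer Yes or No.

Yes

Under these beliefs, the inspection earns price 17 and no inspection earns price 10.
good-condition: the inspection nets 17 − 4 = 13; no inspection nets 10. good-condition prefers the inspection.
poor-condition: the inspection nets 17 − 18 = -1; no inspection nets 10. poor-condition prefers no inspection.
Neither type deviates, so the separating profile is an equilibrium.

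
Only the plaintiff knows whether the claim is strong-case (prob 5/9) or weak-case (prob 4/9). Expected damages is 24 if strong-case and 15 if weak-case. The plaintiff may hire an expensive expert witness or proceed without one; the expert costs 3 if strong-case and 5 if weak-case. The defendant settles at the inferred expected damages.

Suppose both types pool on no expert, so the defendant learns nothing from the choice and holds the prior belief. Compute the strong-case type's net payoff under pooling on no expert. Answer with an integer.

Pooled settlement = 5/9·24 + 4/9·15 = 20.
strong-case pays no cost for no expert, so net payoff = 20.

20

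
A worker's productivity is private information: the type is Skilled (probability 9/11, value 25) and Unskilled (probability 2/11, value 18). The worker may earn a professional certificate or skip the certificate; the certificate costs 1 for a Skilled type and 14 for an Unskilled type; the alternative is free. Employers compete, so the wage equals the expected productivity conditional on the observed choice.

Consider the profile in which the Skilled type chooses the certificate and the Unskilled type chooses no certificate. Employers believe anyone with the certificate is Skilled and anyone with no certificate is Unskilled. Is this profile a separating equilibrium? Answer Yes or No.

Under these beliefs, the certificate earns wage 25 and no certificate earns wage 18.
Skilled: the certificate nets 25 − 1 = 24; no certificate nets 18. Skilled prefers the certificate.
Unskilled: the certificate nets 25 − 14 = 11; no certificate nets 18. Unskilled prefers no certificate.
Neither type deviates, so the separating profile is an equilibrium.

Yes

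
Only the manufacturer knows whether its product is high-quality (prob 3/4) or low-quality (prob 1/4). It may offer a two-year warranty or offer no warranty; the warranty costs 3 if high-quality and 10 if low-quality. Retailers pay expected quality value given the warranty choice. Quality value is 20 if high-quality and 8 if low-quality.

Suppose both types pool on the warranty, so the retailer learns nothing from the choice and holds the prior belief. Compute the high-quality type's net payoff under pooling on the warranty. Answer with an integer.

14

Pooled price = 3/4·20 + 1/4·8 = 17.
high-quality pays cost 3 for the warranty, so net payoff = 17 − 3 = 14.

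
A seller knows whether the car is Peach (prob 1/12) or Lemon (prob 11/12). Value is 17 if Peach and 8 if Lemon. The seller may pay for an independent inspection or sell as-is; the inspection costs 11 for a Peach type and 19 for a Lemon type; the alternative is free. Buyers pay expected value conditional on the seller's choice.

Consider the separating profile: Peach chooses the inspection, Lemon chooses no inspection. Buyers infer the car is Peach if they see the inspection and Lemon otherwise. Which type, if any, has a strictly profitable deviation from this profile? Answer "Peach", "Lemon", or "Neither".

The inspection pays 17; no inspection pays 8.
Peach: assigned the inspection, nets 17 − 11 = 6; deviating to no inspection nets 8.
Lemon: assigned no inspection, nets 8; deviating to the inspection nets 17 − 19 = -2.
The Peach type gains 2 by deviating.

Peach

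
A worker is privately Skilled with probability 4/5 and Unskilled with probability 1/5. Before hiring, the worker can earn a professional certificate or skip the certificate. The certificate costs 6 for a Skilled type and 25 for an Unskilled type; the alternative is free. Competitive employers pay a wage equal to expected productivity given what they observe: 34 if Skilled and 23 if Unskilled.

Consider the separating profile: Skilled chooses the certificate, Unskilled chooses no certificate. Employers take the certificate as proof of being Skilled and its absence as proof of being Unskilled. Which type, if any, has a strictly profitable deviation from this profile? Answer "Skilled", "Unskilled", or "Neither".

Neither

The certificate pays 34; no certificate pays 23.
Skilled: assigned the certificate, nets 34 − 6 = 28; deviating to no certificate nets 23.
Unskilled: assigned no certificate, nets 23; deviating to the certificate nets 34 − 25 = 9.
Both types strictly prefer their assigned action; no profitable deviation.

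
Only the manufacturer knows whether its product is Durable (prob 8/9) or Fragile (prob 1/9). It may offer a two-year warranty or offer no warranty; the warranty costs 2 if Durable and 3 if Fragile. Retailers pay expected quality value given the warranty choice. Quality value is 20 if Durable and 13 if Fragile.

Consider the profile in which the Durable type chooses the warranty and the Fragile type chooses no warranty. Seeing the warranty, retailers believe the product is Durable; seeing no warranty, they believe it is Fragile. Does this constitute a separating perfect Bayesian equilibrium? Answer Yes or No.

Under these beliefs, the warranty earns price 20 and no warranty earns price 13.
Durable: the warranty nets 20 − 2 = 18; no warranty nets 13. Durable prefers the warranty.
Fragile: the warranty nets 20 − 3 = 17; no warranty nets 13. Fragile would deviate to the warranty.
Fragile has a profitable deviation, so the profile is not an equilibrium.

No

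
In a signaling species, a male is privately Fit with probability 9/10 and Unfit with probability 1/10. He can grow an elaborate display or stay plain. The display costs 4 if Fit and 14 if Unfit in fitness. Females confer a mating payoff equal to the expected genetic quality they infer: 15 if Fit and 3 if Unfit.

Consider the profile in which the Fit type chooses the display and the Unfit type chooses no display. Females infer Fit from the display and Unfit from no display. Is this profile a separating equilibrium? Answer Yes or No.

Under these beliefs, the display earns mating payoff 15 and no display earns mating payoff 3.
Fit: the display nets 15 − 4 = 11; no display nets 3. Fit prefers the display.
Unfit: the display nets 15 − 14 = 1; no display nets 3. Unfit prefers no display.
Neither type deviates, so the separating profile is an equilibrium.

Yes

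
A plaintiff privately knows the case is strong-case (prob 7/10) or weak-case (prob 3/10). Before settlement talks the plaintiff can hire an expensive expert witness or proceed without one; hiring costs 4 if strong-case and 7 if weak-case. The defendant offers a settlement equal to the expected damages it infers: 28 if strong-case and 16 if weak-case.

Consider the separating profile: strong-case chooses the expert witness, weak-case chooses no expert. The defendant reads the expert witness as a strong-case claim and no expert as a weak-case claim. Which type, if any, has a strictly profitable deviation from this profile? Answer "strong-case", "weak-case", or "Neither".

weak-case

The expert witness pays 28; no expert pays 16.
strong-case: assigned the expert witness, nets 28 − 4 = 24; deviating to no expert nets 16.
weak-case: assigned no expert, nets 16; deviating to the expert witness nets 28 − 7 = 21.
The weak-case type gains 5 by deviating.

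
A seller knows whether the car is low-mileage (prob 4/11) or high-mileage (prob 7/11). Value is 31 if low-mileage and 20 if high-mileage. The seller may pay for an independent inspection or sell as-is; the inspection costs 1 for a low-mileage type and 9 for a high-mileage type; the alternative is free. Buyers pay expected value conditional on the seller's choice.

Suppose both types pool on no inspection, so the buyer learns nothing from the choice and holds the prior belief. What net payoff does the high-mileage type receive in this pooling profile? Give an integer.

24

Pooled price = 4/11·31 + 7/11·20 = 24.
high-mileage pays no cost for no inspection, so net payoff = 24.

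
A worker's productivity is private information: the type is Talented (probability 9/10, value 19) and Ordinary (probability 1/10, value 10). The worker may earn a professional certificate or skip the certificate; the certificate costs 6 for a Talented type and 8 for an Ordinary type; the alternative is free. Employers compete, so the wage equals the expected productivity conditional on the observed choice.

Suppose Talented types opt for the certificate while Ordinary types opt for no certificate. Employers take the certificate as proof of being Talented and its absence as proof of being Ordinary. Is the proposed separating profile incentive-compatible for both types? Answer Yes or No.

Under these beliefs, the certificate earns wage 19 and no certificate earns wage 10.
Talented: the certificate nets 19 − 6 = 13; no certificate nets 10. Talented prefers the certificate.
Ordinary: the certificate nets 19 − 8 = 11; no certificate nets 10. Ordinary would deviate to the certificate.
Ordinary has a profitable deviation, so the profile is not an equilibrium.

No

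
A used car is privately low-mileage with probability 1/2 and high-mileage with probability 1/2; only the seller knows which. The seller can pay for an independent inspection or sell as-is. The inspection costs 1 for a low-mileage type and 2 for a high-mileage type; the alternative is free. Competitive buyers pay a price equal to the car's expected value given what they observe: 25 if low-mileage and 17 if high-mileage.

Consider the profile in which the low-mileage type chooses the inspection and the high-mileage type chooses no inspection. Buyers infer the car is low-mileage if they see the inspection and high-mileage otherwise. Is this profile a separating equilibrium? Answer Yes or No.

Under these beliefs, the inspection earns price 25 and no inspection earns price 17.
low-mileage: the inspection nets 25 − 1 = 24; no inspection nets 17. low-mileage prefers the inspection.
high-mileage: the inspection nets 25 − 2 = 23; no inspection nets 17. high-mileage would deviate to the inspection.
high-mileage has a profitable deviation, so the profile is not an equilibrium.

No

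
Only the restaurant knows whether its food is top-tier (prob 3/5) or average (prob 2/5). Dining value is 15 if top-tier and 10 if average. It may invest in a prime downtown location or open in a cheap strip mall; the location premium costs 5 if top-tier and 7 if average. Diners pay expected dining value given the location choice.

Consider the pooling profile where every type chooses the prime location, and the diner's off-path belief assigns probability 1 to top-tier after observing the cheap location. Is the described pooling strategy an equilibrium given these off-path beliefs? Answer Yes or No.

No

On path, the diner holds the prior and pays 3/5·15 + 2/5·10 = 13. Off path (the cheap location), believing top-tier, it pays 15.
top-tier: the prime location nets 13 − 5 = 8; the cheap location nets 15. top-tier would deviate.
average: the prime location nets 13 − 7 = 6; the cheap location nets 15. average would deviate.
A type deviates, so pooling fails.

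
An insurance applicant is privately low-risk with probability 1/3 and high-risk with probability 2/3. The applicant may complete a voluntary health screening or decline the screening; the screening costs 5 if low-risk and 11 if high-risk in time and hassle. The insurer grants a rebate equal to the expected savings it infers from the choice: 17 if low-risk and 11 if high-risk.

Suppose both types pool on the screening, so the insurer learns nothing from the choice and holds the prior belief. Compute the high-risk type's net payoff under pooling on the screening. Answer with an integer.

Pooled rebate = 1/3·17 + 2/3·11 = 13.
high-risk pays cost 11 for the screening, so net payoff = 13 − 11 = 2.

2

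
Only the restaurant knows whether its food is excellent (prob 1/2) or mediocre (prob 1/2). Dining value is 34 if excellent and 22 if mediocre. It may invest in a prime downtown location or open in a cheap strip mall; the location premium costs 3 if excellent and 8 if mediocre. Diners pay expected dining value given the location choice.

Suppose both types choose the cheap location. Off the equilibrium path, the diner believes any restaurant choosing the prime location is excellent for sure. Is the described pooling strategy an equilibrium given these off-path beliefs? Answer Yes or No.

On path, the diner holds the prior and pays 1/2·34 + 1/2·22 = 28. Off path (the prime location), believing excellent, it pays 34.
excellent: the cheap location nets 28; the prime location nets 34 − 3 = 31. excellent would deviate.
mediocre: the cheap location nets 28; the prime location nets 34 − 8 = 26. mediocre stays.
A type deviates, so pooling fails.

No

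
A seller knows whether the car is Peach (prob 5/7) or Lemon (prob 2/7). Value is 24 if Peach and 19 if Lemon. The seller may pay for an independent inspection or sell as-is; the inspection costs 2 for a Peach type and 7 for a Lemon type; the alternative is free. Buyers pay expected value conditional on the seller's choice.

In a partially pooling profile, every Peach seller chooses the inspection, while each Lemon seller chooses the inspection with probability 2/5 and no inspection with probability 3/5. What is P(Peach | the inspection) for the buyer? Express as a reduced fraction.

P(the inspection) = (5/7)·1 + (2/7)·(2/5) = 29/35.
By Bayes' rule, P(Peach | the inspection) = (5/7) / (29/35) = 25/29.

25/29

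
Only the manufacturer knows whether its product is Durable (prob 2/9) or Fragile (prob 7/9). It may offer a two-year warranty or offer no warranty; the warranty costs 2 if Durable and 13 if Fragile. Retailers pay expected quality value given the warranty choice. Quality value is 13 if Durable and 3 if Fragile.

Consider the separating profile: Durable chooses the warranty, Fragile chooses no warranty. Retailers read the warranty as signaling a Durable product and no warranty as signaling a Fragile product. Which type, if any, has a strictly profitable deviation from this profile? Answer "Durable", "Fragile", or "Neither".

Neither

The warranty pays 13; no warranty pays 3.
Durable: assigned the warranty, nets 13 − 2 = 11; deviating to no warranty nets 3.
Fragile: assigned no warranty, nets 3; deviating to the warranty nets 13 − 13 = 0.
Both types strictly prefer their assigned action; no profitable deviation.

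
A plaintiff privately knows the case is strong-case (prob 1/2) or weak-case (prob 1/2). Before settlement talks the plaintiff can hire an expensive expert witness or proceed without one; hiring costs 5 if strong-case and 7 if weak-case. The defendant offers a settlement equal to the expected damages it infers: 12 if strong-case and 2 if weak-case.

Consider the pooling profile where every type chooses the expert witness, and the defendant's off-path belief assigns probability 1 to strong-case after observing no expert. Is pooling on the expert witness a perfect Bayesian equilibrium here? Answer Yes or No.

On path, the defendant holds the prior and pays 1/2·12 + 1/2·2 = 7. Off path (no expert), believing strong-case, it pays 12.
strong-case: the expert witness nets 7 − 5 = 2; no expert nets 12. strong-case would deviate.
weak-case: the expert witness nets 7 − 7 = 0; no expert nets 12. weak-case would deviate.
A type deviates, so pooling fails.

No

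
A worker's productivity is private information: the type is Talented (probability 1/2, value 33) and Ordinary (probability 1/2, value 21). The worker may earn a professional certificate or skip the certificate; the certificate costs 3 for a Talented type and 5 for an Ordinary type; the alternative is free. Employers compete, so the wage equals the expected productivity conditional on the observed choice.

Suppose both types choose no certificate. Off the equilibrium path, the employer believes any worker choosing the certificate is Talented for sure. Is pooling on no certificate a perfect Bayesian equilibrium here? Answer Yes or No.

On path, the employer holds the prior and pays 1/2·33 + 1/2·21 = 27. Off path (the certificate), believing Talented, it pays 33.
Talented: no certificate nets 27; the certificate nets 33 − 3 = 30. Talented would deviate.
Ordinary: no certificate nets 27; the certificate nets 33 − 5 = 28. Ordinary would deviate.
A type deviates, so pooling fails.

No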